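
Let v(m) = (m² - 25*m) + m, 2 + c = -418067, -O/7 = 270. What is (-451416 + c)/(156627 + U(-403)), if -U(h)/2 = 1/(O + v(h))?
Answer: -29595704327/5331301151 ≈ -5.5513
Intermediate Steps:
O = -1890 (O = -7*270 = -1890)
c = -418069 (c = -2 - 418067 = -418069)
v(m) = m² - 24*m
U(h) = -2/(-1890 + h*(-24 + h))
(-451416 + c)/(156627 + U(-403)) = (-451416 - 418069)/(156627 - 2/(-1890 - 403*(-24 - 403))) = -869485/(156627 - 2/(-1890 - 403*(-427))) = -869485/(156627 - 2/(-1890 + 172081)) = -869485/(156627 - 2/170191) = -869485/26656505755/170191 = -869485*170191/26656505755 = -29595704327/5331301151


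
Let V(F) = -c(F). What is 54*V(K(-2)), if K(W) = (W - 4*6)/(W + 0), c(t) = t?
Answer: -702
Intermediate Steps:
K(W) = (-24 + W)/W (K(W) = (W - 24)/W = (-24 + W)/W)
V(F) = -F
54*V(K(-2)) = 54*(-(-24 - 2)/(-2)) = 54*(-(-1)*(-26)/2) = 54*(-1*13) = 54*(-13) = -702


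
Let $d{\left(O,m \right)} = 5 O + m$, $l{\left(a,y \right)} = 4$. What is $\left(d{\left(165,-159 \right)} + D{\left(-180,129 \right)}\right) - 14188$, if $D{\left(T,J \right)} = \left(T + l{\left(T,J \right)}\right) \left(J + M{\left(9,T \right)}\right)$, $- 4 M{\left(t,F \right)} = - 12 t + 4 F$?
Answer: $-72658$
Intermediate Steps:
$M{\left(t,F \right)} = - F + 3 t$ ($M{\left(t,F \right)} = - \frac{- 12 t + 4 F}{4} = - F + 3 t$)
$D{\left(T,J \right)} = \left(4 + T\right) \left(27 + J - T\right)$ ($D{\left(T,J \right)} = \left(T + 4\right) \left(J - \left(-27 + T\right)\right) = \left(4 + T\right) \left(J - \left(-27 + T\right)\right) = \left(4 + T\right) \left(27 + J - T\right)$)
$d{\left(O,m \right)} = m + 5 O$
$\left(d{\left(165,-159 \right)} + D{\left(-180,129 \right)}\right) - 14188 = \left(\left(-159 + 5 \cdot 165\right) + \left(108 - \left(-180\right)^{2} + 4 \cdot 129 + 23 \left(-180\right) + 129 \left(-180\right)\right)\right) - 14188 = \left(\left(-159 + 825\right) - 59136\right) - 14188 = \left(666 - 59136\right) - 14188 = -58470 - 14188 = -72658$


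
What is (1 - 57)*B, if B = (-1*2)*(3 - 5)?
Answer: -224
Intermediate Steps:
B = 4 (B = -2*(-2) = 4)
(1 - 57)*B = (1 - 57)*4 = -56*4 = -224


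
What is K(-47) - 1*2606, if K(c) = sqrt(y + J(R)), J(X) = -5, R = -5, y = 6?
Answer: -2605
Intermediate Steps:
K(c) = 1 (K(c) = sqrt(6 - 5) = sqrt(1) = 1)
K(-47) - 1*2606 = 1 - 1*2606 = 1 - 2606 = -2605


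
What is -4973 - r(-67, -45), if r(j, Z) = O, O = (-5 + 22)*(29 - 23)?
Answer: -5075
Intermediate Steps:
O = 102 (O = 17*6 = 102)
r(j, Z) = 102
-4973 - r(-67, -45) = -4973 - 1*102 = -4973 - 102 = -5075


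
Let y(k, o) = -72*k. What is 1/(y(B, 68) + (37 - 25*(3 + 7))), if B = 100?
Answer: -1/7413 ≈ -0.00013490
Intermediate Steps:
1/(y(B, 68) + (37 - 25*(3 + 7))) = 1/(-72*100 + (37 - 25*(3 + 7))) = 1/(-7200 + (37 - 25*10)) = 1/(-7200 + (37 - 1*250)) = 1/(-7200 + (37 - 250)) = 1/(-7200 - 213) = 1/(-7413) = -1/7413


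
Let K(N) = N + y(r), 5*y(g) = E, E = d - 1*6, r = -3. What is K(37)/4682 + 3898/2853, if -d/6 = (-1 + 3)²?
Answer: 18338879/13357746 ≈ 1.3729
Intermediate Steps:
d = -24 (d = -6*(-1 + 3)² = -6*2² = -6*4 = -24)
E = -30 (E = -24 - 1*6 = -24 - 6 = -30)
y(g) = -6 (y(g) = (⅕)*(-30) = -6)
K(N) = -6 + N (K(N) = N - 6 = -6 + N)
K(37)/4682 + 3898/2853 = (-6 + 37)/4682 + 3898/2853 = 31*(1/4682) + 3898*(1/2853) = 31/4682 + 3898/2853 = 18338879/13357746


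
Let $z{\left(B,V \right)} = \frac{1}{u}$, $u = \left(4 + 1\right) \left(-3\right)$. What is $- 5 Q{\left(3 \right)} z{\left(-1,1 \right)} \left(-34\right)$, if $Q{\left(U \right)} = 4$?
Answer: $- \frac{136}{3} \approx -45.333$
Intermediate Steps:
$u = -15$ ($u = 5 \left(-3\right) = -15$)
$z{\left(B,V \right)} = - \frac{1}{15}$ ($z{\left(B,V \right)} = \frac{1}{-15} = - \frac{1}{15}$)
$- 5 Q{\left(3 \right)} z{\left(-1,1 \right)} \left(-34\right) = \left(-5\right) 4 \left(- \frac{1}{15}\right) \left(-34\right) = \left(-20\right) \left(- \frac{1}{15}\right) \left(-34\right) = \frac{4}{3} \left(-34\right) = - \frac{136}{3}$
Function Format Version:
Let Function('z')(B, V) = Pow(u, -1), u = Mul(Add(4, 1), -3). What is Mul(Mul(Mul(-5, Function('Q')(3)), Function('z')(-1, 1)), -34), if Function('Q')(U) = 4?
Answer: Rational(-136, 3) ≈ -45.333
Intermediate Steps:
u = -15 (u = Mul(5, -3) = -15)
Function('z')(B, V) = Rational(-1, 15) (Function('z')(B, V) = Pow(-15, -1) = Rational(-1, 15))
Mul(Mul(Mul(-5, Function('Q')(3)), Function('z')(-1, 1)), -34) = Mul(Mul(Mul(-5, 4), Rational(-1, 15)), -34) = Mul(Mul(-20, Rational(-1, 15)), -34) = Mul(Rational(4, 3), -34) = Rational(-136, 3)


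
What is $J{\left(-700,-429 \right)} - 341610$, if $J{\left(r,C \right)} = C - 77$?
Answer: $-342116$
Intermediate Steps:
$J{\left(r,C \right)} = -77 + C$ ($J{\left(r,C \right)} = C - 77 = -77 + C$)
$J{\left(-700,-429 \right)} - 341610 = \left(-77 - 429\right) - 341610 = -506 - 341610 = -342116$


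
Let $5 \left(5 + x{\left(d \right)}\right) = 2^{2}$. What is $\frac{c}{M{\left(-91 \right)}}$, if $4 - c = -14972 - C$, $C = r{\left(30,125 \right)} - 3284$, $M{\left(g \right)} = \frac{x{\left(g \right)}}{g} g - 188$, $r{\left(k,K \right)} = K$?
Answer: $- \frac{59085}{961} \approx -61.483$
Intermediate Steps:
$x{\left(d \right)} = - \frac{21}{5}$ ($x{\left(d \right)} = -5 + \frac{2^{2}}{5} = -5 + \frac{1}{5} \cdot 4 = -5 + \frac{4}{5} = - \frac{21}{5}$)
$M{\left(g \right)} = - \frac{961}{5}$ ($M{\left(g \right)} = - \frac{21}{5 g} g - 188 = - \frac{21}{5} - 188 = - \frac{961}{5}$)
$C = -3159$ ($C = 125 - 3284 = -3159$)
$c = 11817$ ($c = 4 - \left(-14972 - -3159\right) = 4 - \left(-14972 + 3159\right) = 4 - -11813 = 4 + 11813 = 11817$)
$\frac{c}{M{\left(-91 \right)}} = \frac{11817}{- \frac{961}{5}} = 11817 \left(- \frac{5}{961}\right) = - \frac{59085}{961}$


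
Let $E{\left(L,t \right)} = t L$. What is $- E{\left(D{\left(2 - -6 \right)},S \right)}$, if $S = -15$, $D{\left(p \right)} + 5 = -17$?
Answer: $-330$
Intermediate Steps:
$D{\left(p \right)} = -22$ ($D{\left(p \right)} = -5 - 17 = -22$)
$E{\left(L,t \right)} = L t$
$- E{\left(D{\left(2 - -6 \right)},S \right)} = - \left(-22\right) \left(-15\right) = \left(-1\right) 330 = -330$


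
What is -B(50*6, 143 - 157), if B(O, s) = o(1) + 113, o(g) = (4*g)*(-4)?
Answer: -97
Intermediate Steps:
o(g) = -16*g
B(O, s) = 97 (B(O, s) = -16*1 + 113 = -16 + 113 = 97)
-B(50*6, 143 - 157) = -1*97 = -97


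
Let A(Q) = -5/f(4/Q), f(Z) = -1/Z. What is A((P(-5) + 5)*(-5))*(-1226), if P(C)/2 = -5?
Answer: -4904/5 ≈ -980.80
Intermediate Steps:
P(C) = -10 (P(C) = 2*(-5) = -10)
A(Q) = 20/Q (A(Q) = -5*(-4/Q) = -(-20)/Q = 20/Q)
A((P(-5) + 5)*(-5))*(-1226) = (20/(((-10 + 5)*(-5))))*(-1226) = (20/((-5*(-5))))*(-1226) = (20/25)*(-1226) = (20*(1/25))*(-1226) = (4/5)*(-1226) = -4904/5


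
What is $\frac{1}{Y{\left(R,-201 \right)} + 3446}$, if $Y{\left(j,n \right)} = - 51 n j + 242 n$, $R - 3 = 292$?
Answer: $\frac{1}{2978849} \approx 3.357 \cdot 10^{-7}$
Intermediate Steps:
$R = 295$ ($R = 3 + 292 = 295$)
$Y{\left(j,n \right)} = 242 n - 51 j n$ ($Y{\left(j,n \right)} = - 51 j n + 242 n = 242 n - 51 j n$)
$\frac{1}{Y{\left(R,-201 \right)} + 3446} = \frac{1}{- 201 \left(242 - 15045\right) + 3446} = \frac{1}{\left(-201\right) \left(-14803\right) + 3446} = \frac{1}{2975403 + 3446} = \frac{1}{2978849}$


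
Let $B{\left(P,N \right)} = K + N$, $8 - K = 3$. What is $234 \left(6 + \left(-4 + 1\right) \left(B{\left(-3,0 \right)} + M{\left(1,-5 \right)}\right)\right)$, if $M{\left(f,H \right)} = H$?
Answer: $1404$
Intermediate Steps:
$K = 5$ ($K = 8 - 3 = 5$)
$B{\left(P,N \right)} = 5 + N$
$234 \left(6 + \left(-4 + 1\right) \left(B{\left(-3,0 \right)} + M{\left(1,-5 \right)}\right)\right) = 234 \left(6 + \left(-4 + 1\right) \left(\left(5 + 0\right) - 5\right)\right) = 234 \left(6 - 3 \left(5 - 5\right)\right) = 234 \left(6 - 0\right) = 234 \left(6 + 0\right) = 234 \cdot 6 = 1404$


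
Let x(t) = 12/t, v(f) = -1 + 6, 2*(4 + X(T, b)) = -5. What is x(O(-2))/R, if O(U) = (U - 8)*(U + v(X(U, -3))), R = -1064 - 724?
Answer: 1/4470 ≈ 0.00022371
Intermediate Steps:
X(T, b) = -13/2 (X(T, b) = -4 + (½)*(-5) = -4 - 5/2 = -13/2)
v(f) = 5
R = -1788
O(U) = (-8 + U)*(5 + U) (O(U) = (U - 8)*(U + 5) = (-8 + U)*(5 + U))
x(O(-2))/R = (12/(-40 + (-2)² - 3*(-2)))/(-1788) = (12/(-40 + 4 + 6))*(-1/1788) = (12/(-30))*(-1/1788) = (12*(-1/30))*(-1/1788) = -⅖*(-1/1788) = 1/4470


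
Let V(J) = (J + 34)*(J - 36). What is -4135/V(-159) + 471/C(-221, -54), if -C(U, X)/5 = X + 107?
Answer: -503056/258375 ≈ -1.9470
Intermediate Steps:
C(U, X) = -535 - 5*X (C(U, X) = -5*(X + 107) = -5*(107 + X) = -535 - 5*X)
V(J) = (-36 + J)*(34 + J) (V(J) = (34 + J)*(-36 + J) = (-36 + J)*(34 + J))
-4135/V(-159) + 471/C(-221, -54) = -4135/(-1224 + (-159)**2 - 2*(-159)) + 471/(-535 - 5*(-54)) = -4135/(-1224 + 25281 + 318) + 471/(-535 + 270) = -4135/24375 + 471/(-265) = -4135*1/24375 + 471*(-1/265) = -827/4875 - 471/265 = -503056/258375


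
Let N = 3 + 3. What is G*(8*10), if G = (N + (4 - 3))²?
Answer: 3920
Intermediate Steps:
N = 6
G = 49 (G = (6 + (4 - 3))² = (6 + 1)² = 7² = 49)
G*(8*10) = 49*(8*10) = 49*80 = 3920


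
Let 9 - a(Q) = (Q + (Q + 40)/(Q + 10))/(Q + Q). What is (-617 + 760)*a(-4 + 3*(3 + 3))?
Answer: 134849/112 ≈ 1204.0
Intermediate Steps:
a(Q) = 9 - (Q + (40 + Q)/(10 + Q))/(2*Q) (a(Q) = 9 - (Q + (Q + 40)/(Q + 10))/(Q + Q) = 9 - (Q + (40 + Q)/(10 + Q))/(2*Q))
(-617 + 760)*a(-4 + 3*(3 + 3)) = (-617 + 760)*((-40 + 17*(-4 + 3*(3 + 3))**2 + 169*(-4 + 3*(3 + 3)))/(2*(-4 + 3*(3 + 3))*(10 + (-4 + 3*(3 + 3))))) = 143*((-40 + 17*(-4 + 3*6)**2 + 169*(-4 + 3*6))/(2*(-4 + 3*6)*(10 + (-4 + 3*6)))) = 143*((-40 + 17*(-4 + 18)**2 + 169*(-4 + 18))/(2*(-4 + 18)*(10 + (-4 + 18)))) = 143*((1/2)*(-40 + 17*14**2 + 169*14)/(14*(10 + 14))) = 143*((1/2)*(1/14)*(-40 + 17*196 + 2366)/24) = 143*((1/2)*(1/14)*(1/24)*(-40 + 3332 + 2366)) = 143*((1/2)*(1/14)*(1/24)*5658) = 143*(943/112) = 134849/112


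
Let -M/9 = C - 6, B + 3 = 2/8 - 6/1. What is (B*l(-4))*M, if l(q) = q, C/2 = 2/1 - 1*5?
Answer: 3780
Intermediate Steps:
C = -6 (C = 2*(2/1 - 1*5) = 2*(2*1 - 5) = 2*(2 - 5) = 2*(-3) = -6)
B = -35/4 (B = -3 + (2/8 - 6/1) = -3 + (2*(1/8) - 6*1) = -3 + (1/4 - 6) = -3 - 23/4 = -35/4 ≈ -8.7500)
M = 108 (M = -9*(-6 - 6) = -9*(-12) = 108)
(B*l(-4))*M = -35/4*(-4)*108 = 35*108 = 3780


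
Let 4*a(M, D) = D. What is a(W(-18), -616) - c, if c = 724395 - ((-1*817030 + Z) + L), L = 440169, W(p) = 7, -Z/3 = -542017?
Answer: 524641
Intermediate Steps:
Z = 1626051 (Z = -3*(-542017) = 1626051)
a(M, D) = D/4
c = -524795 (c = 724395 - ((-1*817030 + 1626051) + 440169) = 724395 - ((-817030 + 1626051) + 440169) = 724395 - (809021 + 440169) = 724395 - 1*1249190 = 724395 - 1249190 = -524795)
a(W(-18), -616) - c = (¼)*(-616) - 1*(-524795) = -154 + 524795 = 524641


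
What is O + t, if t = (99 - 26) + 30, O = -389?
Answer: -286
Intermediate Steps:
t = 103 (t = 73 + 30 = 103)
O + t = -389 + 103 = -286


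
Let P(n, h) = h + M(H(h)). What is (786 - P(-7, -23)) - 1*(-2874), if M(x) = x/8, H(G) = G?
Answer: 29487/8 ≈ 3685.9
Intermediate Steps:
M(x) = x/8 (M(x) = x*(1/8) = x/8)
P(n, h) = 9*h/8 (P(n, h) = h + h/8 = 9*h/8)
(786 - P(-7, -23)) - 1*(-2874) = (786 - 9*(-23)/8) - 1*(-2874) = (786 - 1*(-207/8)) + 2874 = (786 + 207/8) + 2874 = 6495/8 + 2874 = 29487/8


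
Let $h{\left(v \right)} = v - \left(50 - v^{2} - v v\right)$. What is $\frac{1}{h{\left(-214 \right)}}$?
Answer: $\frac{1}{91328} \approx 1.095 \cdot 10^{-5}$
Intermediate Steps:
$h{\left(v \right)} = -50 + v + 2 v^{2}$ ($h{\left(v \right)} = v + \left(\left(v^{2} + v^{2}\right) - 50\right) = v + \left(2 v^{2} - 50\right) = v + \left(-50 + 2 v^{2}\right) = -50 + v + 2 v^{2}$)
$\frac{1}{h{\left(-214 \right)}} = \frac{1}{-50 - 214 + 2 \left(-214\right)^{2}} = \frac{1}{-50 - 214 + 2 \cdot 45796} = \frac{1}{-50 - 214 + 91592} = \frac{1}{91328}$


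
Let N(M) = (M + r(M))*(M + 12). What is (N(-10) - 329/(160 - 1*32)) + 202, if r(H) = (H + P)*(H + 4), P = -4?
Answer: 44471/128 ≈ 347.43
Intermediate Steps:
r(H) = (-4 + H)*(4 + H) (r(H) = (H - 4)*(H + 4) = (-4 + H)*(4 + H))
N(M) = (12 + M)*(-16 + M + M²) (N(M) = (M + (-16 + M²))*(M + 12) = (-16 + M + M²)*(12 + M) = (12 + M)*(-16 + M + M²))
(N(-10) - 329/(160 - 1*32)) + 202 = ((-192 + (-10)³ - 4*(-10) + 13*(-10)²) - 329/(160 - 1*32)) + 202 = ((-192 - 1000 + 40 + 13*100) - 329/(160 - 32)) + 202 = ((-192 - 1000 + 40 + 1300) - 329/128) + 202 = (148 - 329*1/128) + 202 = (148 - 329/128) + 202 = 18615/128 + 202 = 44471/128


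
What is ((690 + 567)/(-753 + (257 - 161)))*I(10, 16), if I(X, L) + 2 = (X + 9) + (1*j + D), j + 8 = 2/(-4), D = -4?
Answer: -1257/146 ≈ -8.6096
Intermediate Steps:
j = -17/2 (j = -8 + 2/(-4) = -8 + 2*(-1/4) = -8 - 1/2 = -17/2 ≈ -8.5000)
I(X, L) = -11/2 + X (I(X, L) = -2 + ((X + 9) + (1*(-17/2) - 4)) = -2 + ((9 + X) + (-17/2 - 4)) = -2 + ((9 + X) - 25/2) = -2 + (-7/2 + X) = -11/2 + X)
((690 + 567)/(-753 + (257 - 161)))*I(10, 16) = ((690 + 567)/(-753 + (257 - 161)))*(-11/2 + 10) = (1257/(-753 + 96))*(9/2) = (1257/(-657))*(9/2) = (1257*(-1/657))*(9/2) = -419/219*9/2 = -1257/146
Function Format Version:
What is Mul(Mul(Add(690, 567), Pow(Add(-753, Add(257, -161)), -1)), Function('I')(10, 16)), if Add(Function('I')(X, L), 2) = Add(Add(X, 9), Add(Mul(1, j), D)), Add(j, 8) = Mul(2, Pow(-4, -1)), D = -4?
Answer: Rational(-1257, 146) ≈ -8.6096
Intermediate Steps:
j = Rational(-17, 2) (j = Add(-8, Mul(2, Pow(-4, -1))) = Add(-8, Mul(2, Rational(-1, 4))) = Add(-8, Rational(-1, 2)) = Rational(-17, 2) ≈ -8.5000)
Function('I')(X, L) = Add(Rational(-11, 2), X) (Function('I')(X, L) = Add(-2, Add(Add(X, 9), Add(Mul(1, Rational(-17, 2)), -4))) = Add(-2, Add(Add(9, X), Add(Rational(-17, 2), -4))) = Add(-2, Add(Add(9, X), Rational(-25, 2))) = Add(-2, Add(Rational(-7, 2), X)) = Add(Rational(-11, 2), X))
Mul(Mul(Add(690, 567), Pow(Add(-753, Add(257, -161)), -1)), Function('I')(10, 16)) = Mul(Mul(Add(690, 567), Pow(Add(-753, Add(257, -161)), -1)), Add(Rational(-11, 2), 10)) = Mul(Mul(1257, Pow(Add(-753, 96), -1)), Rational(9, 2)) = Mul(Mul(1257, Pow(-657, -1)), Rational(9, 2)) = Mul(Mul(1257, Rational(-1, 657)), Rational(9, 2)) = Mul(Rational(-419, 219), Rational(9, 2)) = Rational(-1257, 146)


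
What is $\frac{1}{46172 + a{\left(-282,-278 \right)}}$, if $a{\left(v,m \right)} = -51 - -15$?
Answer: $\frac{1}{46136} \approx 2.1675 \cdot 10^{-5}$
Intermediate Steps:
$a{\left(v,m \right)} = -36$ ($a{\left(v,m \right)} = -51 + 15 = -36$)
$\frac{1}{46172 + a{\left(-282,-278 \right)}} = \frac{1}{46172 - 36} = \frac{1}{46136}$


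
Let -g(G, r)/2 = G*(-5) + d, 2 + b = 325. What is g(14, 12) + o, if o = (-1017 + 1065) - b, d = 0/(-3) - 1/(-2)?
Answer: -136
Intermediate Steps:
b = 323 (b = -2 + 325 = 323)
d = 1/2 (d = 0*(-1/3) - 1*(-1/2) = 0 + 1/2 = 1/2 ≈ 0.50000)
g(G, r) = -1 + 10*G (g(G, r) = -2*(G*(-5) + 1/2) = -2*(-5*G + 1/2) = -2*(1/2 - 5*G) = -1 + 10*G)
o = -275 (o = (-1017 + 1065) - 1*323 = 48 - 323 = -275)
g(14, 12) + o = (-1 + 10*14) - 275 = (-1 + 140) - 275 = 139 - 275 = -136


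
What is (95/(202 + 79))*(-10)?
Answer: -950/281 ≈ -3.3808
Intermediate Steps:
(95/(202 + 79))*(-10) = (95/281)*(-10) = -950/281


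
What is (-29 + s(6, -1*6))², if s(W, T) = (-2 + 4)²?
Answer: 625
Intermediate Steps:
s(W, T) = 4 (s(W, T) = 2² = 4)
(-29 + s(6, -1*6))² = (-29 + 4)² = (-25)² = 625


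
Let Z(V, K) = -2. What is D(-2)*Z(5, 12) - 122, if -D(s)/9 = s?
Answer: -158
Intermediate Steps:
D(s) = -9*s
D(-2)*Z(5, 12) - 122 = -9*(-2)*(-2) - 122 = 18*(-2) - 122 = -36 - 122 = -158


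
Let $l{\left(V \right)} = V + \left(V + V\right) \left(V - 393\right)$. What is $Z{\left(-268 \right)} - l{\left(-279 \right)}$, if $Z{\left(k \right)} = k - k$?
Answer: $-374697$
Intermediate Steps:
$Z{\left(k \right)} = 0$
$l{\left(V \right)} = V + 2 V \left(-393 + V\right)$
$Z{\left(-268 \right)} - l{\left(-279 \right)} = 0 - - 279 \left(-785 + 2 \left(-279\right)\right) = 0 - - 279 \left(-785 - 558\right) = 0 - \left(-279\right) \left(-1343\right) = 0 - 374697 = -374697$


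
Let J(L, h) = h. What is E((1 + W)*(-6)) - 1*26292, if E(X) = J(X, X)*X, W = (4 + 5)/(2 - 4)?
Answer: -25851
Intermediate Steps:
W = -9/2 (W = 9/(-2) = 9*(-½) = -9/2 ≈ -4.5000)
E(X) = X² (E(X) = X*X = X²)
E((1 + W)*(-6)) - 1*26292 = ((1 - 9/2)*(-6))² - 1*26292 = (-7/2*(-6))² - 26292 = 21² - 26292 = 441 - 26292 = -25851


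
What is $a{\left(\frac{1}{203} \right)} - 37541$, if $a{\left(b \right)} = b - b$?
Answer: $-37541$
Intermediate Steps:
$a{\left(b \right)} = 0$
$a{\left(\frac{1}{203} \right)} - 37541 = 0 - 37541 = -37541$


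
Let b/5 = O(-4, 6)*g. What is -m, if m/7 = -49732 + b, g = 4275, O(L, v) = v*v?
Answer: -5038376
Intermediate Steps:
O(L, v) = v**2
b = 769500 (b = 5*(6**2*4275) = 5*(36*4275) = 5*153900 = 769500)
m = 5038376 (m = 7*(-49732 + 769500) = 7*719768 = 5038376)
-m = -1*5038376 = -5038376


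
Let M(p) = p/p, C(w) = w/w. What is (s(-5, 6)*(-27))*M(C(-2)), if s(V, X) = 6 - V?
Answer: -297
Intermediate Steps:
C(w) = 1
M(p) = 1
(s(-5, 6)*(-27))*M(C(-2)) = ((6 - 1*(-5))*(-27))*1 = ((6 + 5)*(-27))*1 = (11*(-27))*1 = -297*1 = -297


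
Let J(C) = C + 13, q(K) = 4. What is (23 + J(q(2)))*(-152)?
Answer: -6080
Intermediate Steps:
J(C) = 13 + C
(23 + J(q(2)))*(-152) = (23 + (13 + 4))*(-152) = (23 + 17)*(-152) = 40*(-152) = -6080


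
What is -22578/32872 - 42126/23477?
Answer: -56318517/22698116 ≈ -2.4812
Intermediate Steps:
-22578/32872 - 42126/23477 = -22578*1/32872 - 42126*1/23477 = -11289/16436 - 2478/1381 = -56318517/22698116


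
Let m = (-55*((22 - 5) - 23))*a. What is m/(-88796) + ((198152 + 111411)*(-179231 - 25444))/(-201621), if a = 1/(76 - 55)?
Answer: 133954700510085/426265198 ≈ 3.1425e+5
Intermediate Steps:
a = 1/21 ≈ 0.047619
m = 110/7 (m = -55*((22 - 5) - 23)*(1/21) = -55*(17 - 23)*(1/21) = -55*(-6)*(1/21) = 330*(1/21) = 110/7 ≈ 15.714)
m/(-88796) + ((198152 + 111411)*(-179231 - 25444))/(-201621) = (110/7)/(-88796) + ((198152 + 111411)*(-179231 - 25444))/(-201621) = (110/7)*(-1/88796) + (309563*(-204675))*(-1/201621) = -55/310786 - 63359807025*(-1/201621) = -55/310786 + 21119935675/67207 = 133954700510085/426265198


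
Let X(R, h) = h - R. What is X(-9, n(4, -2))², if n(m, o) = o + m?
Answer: 121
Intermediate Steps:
n(m, o) = m + o
X(-9, n(4, -2))² = ((4 - 2) - 1*(-9))² = (2 + 9)² = 11² = 121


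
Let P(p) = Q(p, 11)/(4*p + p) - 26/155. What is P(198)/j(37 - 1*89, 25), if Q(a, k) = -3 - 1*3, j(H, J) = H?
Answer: 889/265980 ≈ 0.0033424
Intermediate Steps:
Q(a, k) = -6 (Q(a, k) = -3 - 3 = -6)
P(p) = -26/155 - 6/(5*p) (P(p) = -6/(4*p + p) - 26/155 = -6*1/(5*p) - 26*1/155 = -6/(5*p) - 26/155 = -26/155 - 6/(5*p))
P(198)/j(37 - 1*89, 25) = ((2/155)*(-93 - 13*198)/198)/(37 - 1*89) = ((2/155)*(1/198)*(-93 - 2574))/(37 - 89) = ((2/155)*(1/198)*(-2667))/(-52) = -889/5115*(-1/52) = 889/265980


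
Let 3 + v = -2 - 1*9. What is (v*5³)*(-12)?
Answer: 21000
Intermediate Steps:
v = -14 (v = -3 + (-2 - 1*9) = -3 + (-2 - 9) = -3 - 11 = -14)
(v*5³)*(-12) = -14*5³*(-12) = -14*125*(-12) = -1750*(-12) = 21000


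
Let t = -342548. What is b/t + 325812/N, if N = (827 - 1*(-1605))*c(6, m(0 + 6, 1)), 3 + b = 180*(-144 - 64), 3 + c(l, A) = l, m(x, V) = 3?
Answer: 122674817/2740384 ≈ 44.766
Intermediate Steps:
c(l, A) = -3 + l
b = -37443 (b = -3 + 180*(-144 - 64) = -3 + 180*(-208) = -3 - 37440 = -37443)
N = 7296 (N = (827 - 1*(-1605))*(-3 + 6) = (827 + 1605)*3 = 2432*3 = 7296)
b/t + 325812/N = -37443/(-342548) + 325812/7296 = -37443*(-1/342548) + 325812*(1/7296) = 37443/342548 + 1429/32 = 122674817/2740384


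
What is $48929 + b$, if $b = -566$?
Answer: $48363$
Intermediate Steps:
$48929 + b = 48929 - 566 = 48363$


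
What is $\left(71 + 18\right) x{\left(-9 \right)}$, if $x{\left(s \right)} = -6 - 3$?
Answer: $-801$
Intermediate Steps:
$x{\left(s \right)} = -9$
$\left(71 + 18\right) x{\left(-9 \right)} = \left(71 + 18\right) \left(-9\right) = 89 \left(-9\right) = -801$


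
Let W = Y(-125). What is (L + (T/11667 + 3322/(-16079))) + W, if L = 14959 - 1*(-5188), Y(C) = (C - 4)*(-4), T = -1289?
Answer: 3876188994854/187593693 ≈ 20663.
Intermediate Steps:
Y(C) = 16 - 4*C (Y(C) = (-4 + C)*(-4) = 16 - 4*C)
L = 20147 (L = 14959 + 5188 = 20147)
W = 516 (W = 16 - 4*(-125) = 16 + 500 = 516)
(L + (T/11667 + 3322/(-16079))) + W = (20147 + (-1289/11667 + 3322/(-16079))) + 516 = (20147 + (-1289*1/11667 + 3322*(-1/16079))) + 516 = (20147 + (-1289/11667 - 3322/16079)) + 516 = (20147 - 59483605/187593693) + 516 = 3779390649266/187593693 + 516 = 3876188994854/187593693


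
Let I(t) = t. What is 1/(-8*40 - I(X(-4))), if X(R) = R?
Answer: -1/316 ≈ -0.0031646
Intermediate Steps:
1/(-8*40 - I(X(-4))) = 1/(-8*40 - 1*(-4)) = 1/(-320 + 4) = 1/(-316) = -1/316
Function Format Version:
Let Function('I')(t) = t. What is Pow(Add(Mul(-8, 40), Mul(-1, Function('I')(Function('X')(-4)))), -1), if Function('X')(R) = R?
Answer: Rational(-1, 316) ≈ -0.0031646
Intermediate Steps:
Pow(Add(Mul(-8, 40), Mul(-1, Function('I')(Function('X')(-4)))), -1) = Pow(Add(Mul(-8, 40), Mul(-1, -4)), -1) = Pow(Add(-320, 4), -1) = Pow(-316, -1) = Rational(-1, 316)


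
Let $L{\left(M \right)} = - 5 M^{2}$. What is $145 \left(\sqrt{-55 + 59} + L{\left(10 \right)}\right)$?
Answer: $-72210$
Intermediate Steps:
$145 \left(\sqrt{-55 + 59} + L{\left(10 \right)}\right) = 145 \left(\sqrt{-55 + 59} - 5 \cdot 10^{2}\right) = 145 \left(\sqrt{4} - 500\right) = 145 \left(2 - 500\right) = 145 \left(-498\right) = -72210$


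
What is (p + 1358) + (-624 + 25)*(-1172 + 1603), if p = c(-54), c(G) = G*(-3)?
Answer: -256649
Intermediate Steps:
c(G) = -3*G
p = 162 (p = -3*(-54) = 162)
(p + 1358) + (-624 + 25)*(-1172 + 1603) = (162 + 1358) + (-624 + 25)*(-1172 + 1603) = 1520 - 599*431 = 1520 - 258169 = -256649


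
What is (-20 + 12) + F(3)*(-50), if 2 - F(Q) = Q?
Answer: 42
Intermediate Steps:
F(Q) = 2 - Q
(-20 + 12) + F(3)*(-50) = (-20 + 12) + (2 - 1*3)*(-50) = -8 + (2 - 3)*(-50) = -8 - 1*(-50) = -8 + 50 = 42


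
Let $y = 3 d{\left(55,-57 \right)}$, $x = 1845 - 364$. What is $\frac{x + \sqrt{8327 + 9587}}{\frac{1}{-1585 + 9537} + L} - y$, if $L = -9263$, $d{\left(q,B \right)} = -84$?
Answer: $\frac{18550385588}{73659375} - \frac{103376 \sqrt{106}}{73659375} \approx 251.83$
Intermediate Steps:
$x = 1481$ ($x = 1845 - 364 = 1481$)
$y = -252$ ($y = 3 \left(-84\right) = -252$)
$\frac{x + \sqrt{8327 + 9587}}{\frac{1}{-1585 + 9537} + L} - y = \frac{1481 + \sqrt{8327 + 9587}}{\frac{1}{-1585 + 9537} - 9263} - -252 = \frac{1481 + \sqrt{17914}}{\frac{1}{7952} - 9263} + 252 = \frac{1481 + 13 \sqrt{106}}{\frac{1}{7952} - 9263} + 252 = \frac{1481 + 13 \sqrt{106}}{- \frac{73659375}{7952}} + 252 = \left(1481 + 13 \sqrt{106}\right) \left(- \frac{7952}{73659375}\right) + 252 = \left(- \frac{11776912}{73659375} - \frac{103376 \sqrt{106}}{73659375}\right) + 252 = \frac{18550385588}{73659375} - \frac{103376 \sqrt{106}}{73659375}$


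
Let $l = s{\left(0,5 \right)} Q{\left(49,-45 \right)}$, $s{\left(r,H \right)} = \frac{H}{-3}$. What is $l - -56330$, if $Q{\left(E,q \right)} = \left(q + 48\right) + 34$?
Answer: $\frac{168805}{3} \approx 56268.0$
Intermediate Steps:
$Q{\left(E,q \right)} = 82 + q$ ($Q{\left(E,q \right)} = \left(48 + q\right) + 34 = 82 + q$)
$s{\left(r,H \right)} = - \frac{H}{3}$ ($s{\left(r,H \right)} = H \left(- \frac{1}{3}\right) = - \frac{H}{3}$)
$l = - \frac{185}{3}$ ($l = \left(- \frac{1}{3}\right) 5 \left(82 - 45\right) = \left(- \frac{5}{3}\right) 37 = - \frac{185}{3} \approx -61.667$)
$l - -56330 = - \frac{185}{3} - -56330 = - \frac{185}{3} + 56330 = \frac{168805}{3}$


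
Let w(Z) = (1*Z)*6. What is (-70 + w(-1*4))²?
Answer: 8836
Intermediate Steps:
w(Z) = 6*Z (w(Z) = Z*6 = 6*Z)
(-70 + w(-1*4))² = (-70 + 6*(-1*4))² = (-70 + 6*(-4))² = (-70 - 24)² = (-94)² = 8836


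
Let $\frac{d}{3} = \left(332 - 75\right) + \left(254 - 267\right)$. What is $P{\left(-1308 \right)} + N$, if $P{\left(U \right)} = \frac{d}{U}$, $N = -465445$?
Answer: $- \frac{50733566}{109} \approx -4.6545 \cdot 10^{5}$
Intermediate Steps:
$d = 732$ ($d = 3 \left(\left(332 - 75\right) + \left(254 - 267\right)\right) = 3 \left(257 + \left(254 - 267\right)\right) = 3 \left(257 - 13\right) = 3 \cdot 244 = 732$)
$P{\left(U \right)} = \frac{732}{U}$
$P{\left(-1308 \right)} + N = \frac{732}{-1308} - 465445 = 732 \left(- \frac{1}{1308}\right) - 465445 = - \frac{61}{109} - 465445 = - \frac{50733566}{109}$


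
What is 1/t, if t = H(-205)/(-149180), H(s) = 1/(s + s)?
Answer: 61163800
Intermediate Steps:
H(s) = 1/(2*s)
t = 1/61163800 (t = ((1/2)/(-205))/(-149180) = ((1/2)*(-1/205))*(-1/149180) = -1/410*(-1/149180) = 1/61163800 ≈ 1.6350e-8)
1/t = 1/(1/61163800) = 61163800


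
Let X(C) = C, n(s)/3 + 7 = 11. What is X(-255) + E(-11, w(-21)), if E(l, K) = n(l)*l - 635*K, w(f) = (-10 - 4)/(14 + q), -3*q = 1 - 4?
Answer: 617/3 ≈ 205.67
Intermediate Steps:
n(s) = 12 (n(s) = -21 + 3*11 = -21 + 33 = 12)
q = 1 (q = -(1 - 4)/3 = -⅓*(-3) = 1)
w(f) = -14/15 (w(f) = (-10 - 4)/(14 + 1) = -14/15)
E(l, K) = -635*K + 12*l (E(l, K) = 12*l - 635*K = -635*K + 12*l)
X(-255) + E(-11, w(-21)) = -255 + (-635*(-14/15) + 12*(-11)) = -255 + (1778/3 - 132) = -255 + 1382/3 = 617/3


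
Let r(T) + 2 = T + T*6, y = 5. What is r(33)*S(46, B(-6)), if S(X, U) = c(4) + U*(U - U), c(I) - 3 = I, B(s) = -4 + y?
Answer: 1603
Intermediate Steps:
B(s) = 1 (B(s) = -4 + 5 = 1)
c(I) = 3 + I
S(X, U) = 7 (S(X, U) = (3 + 4) + U*(U - U) = 7 + U*0 = 7 + 0 = 7)
r(T) = -2 + 7*T (r(T) = -2 + (T + T*6) = -2 + (T + 6*T) = -2 + 7*T)
r(33)*S(46, B(-6)) = (-2 + 7*33)*7 = (-2 + 231)*7 = 229*7 = 1603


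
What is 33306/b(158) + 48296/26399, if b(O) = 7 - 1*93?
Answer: -437545819/1135157 ≈ -385.45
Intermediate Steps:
b(O) = -86 (b(O) = 7 - 93 = -86)
33306/b(158) + 48296/26399 = 33306/(-86) + 48296/26399 = 33306*(-1/86) + 48296*(1/26399) = -16653/43 + 48296/26399 = -437545819/1135157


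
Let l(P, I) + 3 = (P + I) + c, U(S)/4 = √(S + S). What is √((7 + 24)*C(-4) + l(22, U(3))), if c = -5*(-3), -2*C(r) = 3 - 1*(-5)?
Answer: √(-90 + 4*√6) ≈ 8.9556*I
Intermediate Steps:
C(r) = -4 (C(r) = -(3 - 1*(-5))/2 = -(3 + 5)/2 = -½*8 = -4)
c = 15
U(S) = 4*√2*√S (U(S) = 4*√(S + S) = 4*√(2*S) = 4*(√2*√S) = 4*√2*√S)
l(P, I) = 12 + I + P (l(P, I) = -3 + ((P + I) + 15) = -3 + ((I + P) + 15) = -3 + (15 + I + P) = 12 + I + P)
√((7 + 24)*C(-4) + l(22, U(3))) = √((7 + 24)*(-4) + (12 + 4*√2*√3 + 22)) = √(31*(-4) + (12 + 4*√6 + 22)) = √(-124 + (34 + 4*√6)) = √(-90 + 4*√6)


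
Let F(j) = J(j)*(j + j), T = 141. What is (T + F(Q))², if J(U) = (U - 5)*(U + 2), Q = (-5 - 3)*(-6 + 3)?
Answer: 568965609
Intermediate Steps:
Q = 24 (Q = -8*(-3) = 24)
J(U) = (-5 + U)*(2 + U)
F(j) = 2*j*(-10 + j² - 3*j) (F(j) = (-10 + j² - 3*j)*(j + j) = (-10 + j² - 3*j)*(2*j) = 2*j*(-10 + j² - 3*j))
(T + F(Q))² = (141 + 2*24*(-10 + 24² - 3*24))² = (141 + 2*24*(-10 + 576 - 72))² = (141 + 2*24*494)² = (141 + 23712)² = 23853² = 568965609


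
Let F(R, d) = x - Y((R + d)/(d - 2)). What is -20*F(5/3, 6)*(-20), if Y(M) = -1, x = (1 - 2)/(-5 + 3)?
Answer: 600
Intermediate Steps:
x = ½ (x = -1/(-2) = -1*(-½) = ½ ≈ 0.50000)
F(R, d) = 3/2 (F(R, d) = ½ - 1*(-1) = ½ + 1 = 3/2)
-20*F(5/3, 6)*(-20) = -20*3/2*(-20) = -30*(-20) = 600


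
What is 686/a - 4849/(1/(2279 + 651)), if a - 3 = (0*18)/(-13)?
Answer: -42622024/3 ≈ -1.4207e+7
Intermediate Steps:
a = 3 (a = 3 + (0*18)/(-13) = 3 + 0*(-1/13) = 3 + 0 = 3)
686/a - 4849/(1/(2279 + 651)) = 686/3 - 4849/(1/(2279 + 651)) = 686*(1/3) - 4849/(1/2930) = 686/3 - 4849/1/2930 = 686/3 - 4849*2930 = 686/3 - 14207570 = -42622024/3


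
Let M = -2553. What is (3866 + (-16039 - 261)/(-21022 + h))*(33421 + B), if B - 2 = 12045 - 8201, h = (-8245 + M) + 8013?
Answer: 3430582455254/23807 ≈ 1.4410e+8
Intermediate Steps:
h = -2785 (h = (-8245 - 2553) + 8013 = -10798 + 8013 = -2785)
B = 3846 (B = 2 + (12045 - 8201) = 2 + 3844 = 3846)
(3866 + (-16039 - 261)/(-21022 + h))*(33421 + B) = (3866 + (-16039 - 261)/(-21022 - 2785))*(33421 + 3846) = (3866 - 16300/(-23807))*37267 = (3866 - 16300*(-1/23807))*37267 = (3866 + 16300/23807)*37267 = (92054162/23807)*37267 = 3430582455254/23807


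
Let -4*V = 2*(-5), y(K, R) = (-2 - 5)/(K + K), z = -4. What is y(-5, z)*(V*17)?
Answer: 119/4 ≈ 29.750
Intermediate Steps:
y(K, R) = -7/(2*K) (y(K, R) = -7*1/(2*K) = -7/(2*K))
V = 5/2 (V = -(-5)/2 = -1/4*(-10) = 5/2 ≈ 2.5000)
y(-5, z)*(V*17) = (-7/2/(-5))*((5/2)*17) = -7/2*(-1/5)*(85/2) = (7/10)*(85/2) = 119/4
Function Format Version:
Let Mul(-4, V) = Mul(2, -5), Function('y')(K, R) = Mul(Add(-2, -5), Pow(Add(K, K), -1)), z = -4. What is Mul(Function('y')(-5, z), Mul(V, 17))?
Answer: Rational(119, 4) ≈ 29.750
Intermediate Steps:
Function('y')(K, R) = Mul(Rational(-7, 2), Pow(K, -1)) (Function('y')(K, R) = Mul(-7, Pow(Mul(2, K), -1)) = Mul(-7, Mul(Rational(1, 2), Pow(K, -1))) = Mul(Rational(-7, 2), Pow(K, -1)))
V = Rational(5, 2) (V = Mul(Rational(-1, 4), Mul(2, -5)) = Mul(Rational(-1, 4), -10) = Rational(5, 2) ≈ 2.5000)
Mul(Function('y')(-5, z), Mul(V, 17)) = Mul(Mul(Rational(-7, 2), Pow(-5, -1)), Mul(Rational(5, 2), 17)) = Mul(Mul(Rational(-7, 2), Rational(-1, 5)), Rational(85, 2)) = Mul(Rational(7, 10), Rational(85, 2)) = Rational(119, 4)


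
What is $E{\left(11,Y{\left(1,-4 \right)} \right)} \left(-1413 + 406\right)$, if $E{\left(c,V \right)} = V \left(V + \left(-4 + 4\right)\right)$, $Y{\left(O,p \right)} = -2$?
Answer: $-4028$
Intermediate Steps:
$E{\left(c,V \right)} = V^{2}$ ($E{\left(c,V \right)} = V \left(V + 0\right) = V V = V^{2}$)
$E{\left(11,Y{\left(1,-4 \right)} \right)} \left(-1413 + 406\right) = \left(-2\right)^{2} \left(-1413 + 406\right) = 4 \left(-1007\right) = -4028$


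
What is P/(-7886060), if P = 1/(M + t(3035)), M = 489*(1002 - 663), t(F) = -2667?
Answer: -1/1286247930240 ≈ -7.7746e-13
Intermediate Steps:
M = 165771 (M = 489*339 = 165771)
P = 1/163104 (P = 1/(165771 - 2667) = 1/163104 ≈ 6.1311e-6)
P/(-7886060) = (1/163104)/(-7886060) = (1/163104)*(-1/7886060) = -1/1286247930240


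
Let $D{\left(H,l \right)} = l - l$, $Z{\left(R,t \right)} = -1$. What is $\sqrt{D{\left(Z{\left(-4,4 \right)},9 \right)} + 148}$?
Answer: $2 \sqrt{37} \approx 12.166$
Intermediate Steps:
$D{\left(H,l \right)} = 0$
$\sqrt{D{\left(Z{\left(-4,4 \right)},9 \right)} + 148} = \sqrt{0 + 148} = \sqrt{148} = 2 \sqrt{37}$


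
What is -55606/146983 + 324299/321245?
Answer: 29803290447/47217553835 ≈ 0.63119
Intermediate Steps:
-55606/146983 + 324299/321245 = 29803290447/47217553835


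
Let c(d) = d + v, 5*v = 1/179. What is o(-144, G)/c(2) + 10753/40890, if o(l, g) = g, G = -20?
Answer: -237557459/24411330 ≈ -9.7314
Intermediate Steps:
v = 1/895 (v = (1/5)/179 = (1/5)*(1/179) = 1/895 ≈ 0.0011173)
c(d) = 1/895 + d (c(d) = d + 1/895 = 1/895 + d)
o(-144, G)/c(2) + 10753/40890 = -20/(1/895 + 2) + 10753/40890 = -20/1791/895 + 10753*(1/40890) = -20*895/1791 + 10753/40890 = -17900/1791 + 10753/40890 = -237557459/24411330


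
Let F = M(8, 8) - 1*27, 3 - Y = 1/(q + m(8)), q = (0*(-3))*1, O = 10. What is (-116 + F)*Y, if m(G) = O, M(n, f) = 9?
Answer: -1943/5 ≈ -388.60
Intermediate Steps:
m(G) = 10
q = 0 (q = 0*1 = 0)
Y = 29/10 (Y = 3 - 1/(0 + 10) = 3 - 1/10 = 3 - 1*⅒ = 3 - ⅒ = 29/10 ≈ 2.9000)
F = -18 (F = 9 - 1*27 = 9 - 27 = -18)
(-116 + F)*Y = (-116 - 18)*(29/10) = -134*29/10 = -1943/5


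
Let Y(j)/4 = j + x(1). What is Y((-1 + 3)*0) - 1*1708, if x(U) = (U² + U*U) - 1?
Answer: -1704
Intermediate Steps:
x(U) = -1 + 2*U² (x(U) = (U² + U²) - 1 = 2*U² - 1 = -1 + 2*U²)
Y(j) = 4 + 4*j (Y(j) = 4*(j + (-1 + 2*1²)) = 4*(j + (-1 + 2*1)) = 4*(j + (-1 + 2)) = 4*(j + 1) = 4*(1 + j) = 4 + 4*j)
Y((-1 + 3)*0) - 1*1708 = (4 + 4*((-1 + 3)*0)) - 1*1708 = (4 + 4*(2*0)) - 1708 = (4 + 4*0) - 1708 = (4 + 0) - 1708 = 4 - 1708 = -1704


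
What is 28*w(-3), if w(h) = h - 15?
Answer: -504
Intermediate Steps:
w(h) = -15 + h
28*w(-3) = 28*(-15 - 3) = 28*(-18) = -504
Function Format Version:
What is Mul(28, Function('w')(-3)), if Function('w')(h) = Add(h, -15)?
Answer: -504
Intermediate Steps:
Function('w')(h) = Add(-15, h)
Mul(28, Function('w')(-3)) = Mul(28, Add(-15, -3)) = Mul(28, -18) = -504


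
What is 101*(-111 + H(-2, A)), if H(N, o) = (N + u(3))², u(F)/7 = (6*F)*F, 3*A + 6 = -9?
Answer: 14267765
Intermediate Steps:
A = -5 (A = -2 + (⅓)*(-9) = -2 - 3 = -5)
u(F) = 42*F² (u(F) = 7*((6*F)*F) = 7*(6*F²) = 42*F²)
H(N, o) = (378 + N)² (H(N, o) = (N + 42*3²)² = (N + 42*9)² = (N + 378)² = (378 + N)²)
101*(-111 + H(-2, A)) = 101*(-111 + (378 - 2)²) = 101*(-111 + 376²) = 101*(-111 + 141376) = 101*141265 = 14267765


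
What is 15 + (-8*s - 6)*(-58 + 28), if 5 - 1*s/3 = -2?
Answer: 5235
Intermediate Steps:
s = 21 (s = 15 - 3*(-2) = 15 + 6 = 21)
15 + (-8*s - 6)*(-58 + 28) = 15 + (-8*21 - 6)*(-58 + 28) = 15 + (-168 - 6)*(-30) = 15 - 174*(-30) = 15 + 5220 = 5235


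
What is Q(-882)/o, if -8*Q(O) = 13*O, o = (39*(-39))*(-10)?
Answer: 49/520 ≈ 0.094231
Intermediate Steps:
o = 15210 (o = -1521*(-10) = 15210)
Q(O) = -13*O/8
Q(-882)/o = -13/8*(-882)/15210 = (5733/4)*(1/15210) = 49/520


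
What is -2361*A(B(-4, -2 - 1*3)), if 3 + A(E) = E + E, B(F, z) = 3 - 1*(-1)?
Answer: -11805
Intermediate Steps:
B(F, z) = 4 (B(F, z) = 3 + 1 = 4)
A(E) = -3 + 2*E (A(E) = -3 + (E + E) = -3 + 2*E)
-2361*A(B(-4, -2 - 1*3)) = -2361*(-3 + 2*4) = -2361*(-3 + 8) = -2361*5 = -11805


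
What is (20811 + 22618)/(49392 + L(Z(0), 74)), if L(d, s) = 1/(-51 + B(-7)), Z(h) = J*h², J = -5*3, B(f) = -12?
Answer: 2736027/3111695 ≈ 0.87927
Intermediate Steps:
J = -15
Z(h) = -15*h²
L(d, s) = -1/63 (L(d, s) = 1/(-51 - 12) = 1/(-63) = -1/63)
(20811 + 22618)/(49392 + L(Z(0), 74)) = (20811 + 22618)/(49392 - 1/63) = 43429/(3111695/63) = 43429*(63/3111695) = 2736027/3111695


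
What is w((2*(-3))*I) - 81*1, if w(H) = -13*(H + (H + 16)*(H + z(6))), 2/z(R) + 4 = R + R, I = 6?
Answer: -8908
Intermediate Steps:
z(R) = 2/(-4 + 2*R) (z(R) = 2/(-4 + (R + R)) = 2/(-4 + 2*R))
w(H) = -13*H - 13*(16 + H)*(¼ + H) (w(H) = -13*(H + (H + 16)*(H + 1/(-2 + 6))) = -13*(H + (16 + H)*(H + 1/4)) = -13*(H + (16 + H)*(H + ¼)) = -13*(H + (16 + H)*(¼ + H)) = -(13*H + 13*(16 + H)*(¼ + H)) = -13*H - 13*(16 + H)*(¼ + H))
w((2*(-3))*I) - 81*1 = (-52 - 13*((2*(-3))*6)² - 897*2*(-3)*6/4) - 81*1 = (-52 - 13*(-6*6)² - (-2691)*6/2) - 81 = (-52 - 13*(-36)² - 897/4*(-36)) - 81 = (-52 - 13*1296 + 8073) - 81 = (-52 - 16848 + 8073) - 81 = -8827 - 81 = -8908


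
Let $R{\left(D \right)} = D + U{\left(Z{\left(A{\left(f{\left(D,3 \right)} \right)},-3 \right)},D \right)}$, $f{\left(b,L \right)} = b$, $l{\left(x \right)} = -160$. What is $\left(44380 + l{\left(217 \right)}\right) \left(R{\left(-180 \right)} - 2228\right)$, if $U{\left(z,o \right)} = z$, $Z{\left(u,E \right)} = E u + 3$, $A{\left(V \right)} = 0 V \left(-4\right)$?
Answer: $-106349100$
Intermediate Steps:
$A{\left(V \right)} = 0$ ($A{\left(V \right)} = 0 \left(-4\right) = 0$)
$Z{\left(u,E \right)} = 3 + E u$
$R{\left(D \right)} = 3 + D$ ($R{\left(D \right)} = D + \left(3 - 0\right) = D + \left(3 + 0\right) = D + 3 = 3 + D$)
$\left(44380 + l{\left(217 \right)}\right) \left(R{\left(-180 \right)} - 2228\right) = \left(44380 - 160\right) \left(\left(3 - 180\right) - 2228\right) = 44220 \left(-177 - 2228\right) = 44220 \left(-2405\right) = -106349100$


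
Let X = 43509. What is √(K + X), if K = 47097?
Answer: √90606 ≈ 301.01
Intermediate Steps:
√(K + X) = √(47097 + 43509) = √90606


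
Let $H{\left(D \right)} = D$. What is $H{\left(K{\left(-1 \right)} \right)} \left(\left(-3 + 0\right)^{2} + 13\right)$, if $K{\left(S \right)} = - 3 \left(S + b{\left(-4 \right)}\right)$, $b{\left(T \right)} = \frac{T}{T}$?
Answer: $0$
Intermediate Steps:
$b{\left(T \right)} = 1$
$K{\left(S \right)} = -3 - 3 S$ ($K{\left(S \right)} = - 3 \left(S + 1\right) = - 3 \left(1 + S\right) = -3 - 3 S$)
$H{\left(K{\left(-1 \right)} \right)} \left(\left(-3 + 0\right)^{2} + 13\right) = \left(-3 - -3\right) \left(\left(-3 + 0\right)^{2} + 13\right) = \left(-3 + 3\right) \left(\left(-3\right)^{2} + 13\right) = 0 \left(9 + 13\right) = 0 \cdot 22 = 0$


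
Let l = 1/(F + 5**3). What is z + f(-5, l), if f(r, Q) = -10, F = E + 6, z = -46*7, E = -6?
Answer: -332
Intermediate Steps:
z = -322
F = 0 (F = -6 + 6 = 0)
l = 1/125 (l = 1/(0 + 5**3) = 1/(0 + 125) = 1/125 ≈ 0.0080000)
z + f(-5, l) = -322 - 10 = -332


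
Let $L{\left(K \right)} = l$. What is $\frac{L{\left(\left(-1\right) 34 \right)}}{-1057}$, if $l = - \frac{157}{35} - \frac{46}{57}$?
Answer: $\frac{10559}{2108715} \approx 0.0050073$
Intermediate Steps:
$l = - \frac{10559}{1995}$ ($l = \left(-157\right) \frac{1}{35} - \frac{46}{57} = - \frac{157}{35} - \frac{46}{57} = - \frac{10559}{1995} \approx -5.2927$)
$L{\left(K \right)} = - \frac{10559}{1995}$
$\frac{L{\left(\left(-1\right) 34 \right)}}{-1057} = - \frac{10559}{1995 \left(-1057\right)} = \left(- \frac{10559}{1995}\right) \left(- \frac{1}{1057}\right) = \frac{10559}{2108715}$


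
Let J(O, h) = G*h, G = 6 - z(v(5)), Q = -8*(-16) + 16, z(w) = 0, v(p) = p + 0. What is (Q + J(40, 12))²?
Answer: 46656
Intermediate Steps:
v(p) = p
Q = 144 (Q = 128 + 16 = 144)
G = 6 (G = 6 - 1*0 = 6 + 0 = 6)
J(O, h) = 6*h
(Q + J(40, 12))² = (144 + 6*12)² = (144 + 72)² = 216² = 46656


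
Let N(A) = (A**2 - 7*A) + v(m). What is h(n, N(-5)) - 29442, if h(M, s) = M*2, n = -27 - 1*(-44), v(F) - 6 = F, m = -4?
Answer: -29408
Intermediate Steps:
v(F) = 6 + F
N(A) = 2 + A**2 - 7*A (N(A) = (A**2 - 7*A) + (6 - 4) = (A**2 - 7*A) + 2 = 2 + A**2 - 7*A)
n = 17 (n = -27 + 44 = 17)
h(M, s) = 2*M
h(n, N(-5)) - 29442 = 2*17 - 29442 = 34 - 29442 = -29408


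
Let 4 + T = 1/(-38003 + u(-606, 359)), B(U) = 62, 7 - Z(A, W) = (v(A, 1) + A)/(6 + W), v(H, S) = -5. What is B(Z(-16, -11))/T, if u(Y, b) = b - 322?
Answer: -2353892/151865 ≈ -15.500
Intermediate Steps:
u(Y, b) = -322 + b
Z(A, W) = 7 - (-5 + A)/(6 + W)
T = -151865/37966 (T = -4 + 1/(-38003 + (-322 + 359)) = -4 + 1/(-38003 + 37) = -4 + 1/(-37966) = -4 - 1/37966 = -151865/37966 ≈ -4.0000)
B(Z(-16, -11))/T = 62/(-151865/37966) = 62*(-37966/151865) = -2353892/151865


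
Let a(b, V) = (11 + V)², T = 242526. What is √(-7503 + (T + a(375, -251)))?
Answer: √292623 ≈ 540.95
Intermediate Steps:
√(-7503 + (T + a(375, -251))) = √(-7503 + (242526 + (11 - 251)²)) = √(-7503 + (242526 + (-240)²)) = √(-7503 + (242526 + 57600)) = √(-7503 + 300126) = √292623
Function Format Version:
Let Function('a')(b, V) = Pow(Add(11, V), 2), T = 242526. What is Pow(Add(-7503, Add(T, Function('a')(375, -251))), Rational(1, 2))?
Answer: Pow(292623, Rational(1, 2)) ≈ 540.95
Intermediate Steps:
Pow(Add(-7503, Add(T, Function('a')(375, -251))), Rational(1, 2)) = Pow(Add(-7503, Add(242526, Pow(Add(11, -251), 2))), Rational(1, 2)) = Pow(Add(-7503, Add(242526, Pow(-240, 2))), Rational(1, 2)) = Pow(Add(-7503, Add(242526, 57600)), Rational(1, 2)) = Pow(Add(-7503, 300126), Rational(1, 2)) = Pow(292623, Rational(1, 2))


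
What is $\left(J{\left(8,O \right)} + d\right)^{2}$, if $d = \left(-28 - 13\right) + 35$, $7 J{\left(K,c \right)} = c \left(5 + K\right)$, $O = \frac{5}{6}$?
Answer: $\frac{34969}{1764} \approx 19.824$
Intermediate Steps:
$O = \frac{5}{6}$ ($O = 5 \cdot \frac{1}{6} = \frac{5}{6} \approx 0.83333$)
$J{\left(K,c \right)} = \frac{c \left(5 + K\right)}{7}$
$d = -6$ ($d = -41 + 35 = -6$)
$\left(J{\left(8,O \right)} + d\right)^{2} = \left(\frac{1}{7} \cdot \frac{5}{6} \left(5 + 8\right) - 6\right)^{2} = \left(\frac{1}{7} \cdot \frac{5}{6} \cdot 13 - 6\right)^{2} = \left(\frac{65}{42} - 6\right)^{2} = \left(- \frac{187}{42}\right)^{2} = \frac{34969}{1764}$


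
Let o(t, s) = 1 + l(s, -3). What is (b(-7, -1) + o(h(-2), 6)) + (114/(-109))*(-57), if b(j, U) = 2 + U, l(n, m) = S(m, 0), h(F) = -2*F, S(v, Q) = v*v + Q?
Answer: 7697/109 ≈ 70.615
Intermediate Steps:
S(v, Q) = Q + v² (S(v, Q) = v² + Q = Q + v²)
l(n, m) = m² (l(n, m) = 0 + m² = m²)
o(t, s) = 10 (o(t, s) = 1 + (-3)² = 1 + 9 = 10)
(b(-7, -1) + o(h(-2), 6)) + (114/(-109))*(-57) = ((2 - 1) + 10) + (114/(-109))*(-57) = (1 + 10) + (114*(-1/109))*(-57) = 11 - 114/109*(-57) = 11 + 6498/109 = 7697/109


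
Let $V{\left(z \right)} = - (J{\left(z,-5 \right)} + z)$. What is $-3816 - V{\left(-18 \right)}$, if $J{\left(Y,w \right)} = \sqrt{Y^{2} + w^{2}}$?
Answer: $-3834 + \sqrt{349} \approx -3815.3$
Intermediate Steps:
$V{\left(z \right)} = - z - \sqrt{25 + z^{2}}$ ($V{\left(z \right)} = - (\sqrt{z^{2} + \left(-5\right)^{2}} + z) = - (\sqrt{z^{2} + 25} + z) = - (\sqrt{25 + z^{2}} + z) = - (z + \sqrt{25 + z^{2}}) = - z - \sqrt{25 + z^{2}}$)
$-3816 - V{\left(-18 \right)} = -3816 - \left(\left(-1\right) \left(-18\right) - \sqrt{25 + \left(-18\right)^{2}}\right) = -3816 - \left(18 - \sqrt{25 + 324}\right) = -3816 - \left(18 - \sqrt{349}\right) = -3834 + \sqrt{349}$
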